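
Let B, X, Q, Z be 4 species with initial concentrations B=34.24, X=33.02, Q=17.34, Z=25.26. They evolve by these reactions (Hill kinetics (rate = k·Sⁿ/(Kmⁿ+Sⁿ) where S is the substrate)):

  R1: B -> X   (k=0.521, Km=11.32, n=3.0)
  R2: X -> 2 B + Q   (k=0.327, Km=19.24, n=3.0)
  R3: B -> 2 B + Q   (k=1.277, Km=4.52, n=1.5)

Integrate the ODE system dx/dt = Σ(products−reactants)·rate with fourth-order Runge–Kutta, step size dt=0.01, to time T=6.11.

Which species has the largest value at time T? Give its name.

RK4 with dt=0.01: 611 steps to T=6.11. Trajectory (selected grid times):
t=0.00: B=34.24 X=33.02 Q=17.34 Z=25.26
t=0.68: B=35.10 X=33.18 Q=18.36 Z=25.26
t=1.36: B=35.96 X=33.33 Q=19.37 Z=25.26
t=2.04: B=36.82 X=33.49 Q=20.39 Z=25.26
t=2.72: B=37.68 X=33.65 Q=21.41 Z=25.26
t=3.39: B=38.53 X=33.80 Q=22.42 Z=25.26
t=4.07: B=39.40 X=33.96 Q=23.44 Z=25.26
t=4.75: B=40.27 X=34.12 Q=24.47 Z=25.26
t=5.43: B=41.13 X=34.28 Q=25.49 Z=25.26
t=6.11: B=42.00 X=34.44 Q=26.52 Z=25.26
At T=6.11: B=42.00 X=34.44 Q=26.52 Z=25.26; the largest is B.

Dominant species at T: B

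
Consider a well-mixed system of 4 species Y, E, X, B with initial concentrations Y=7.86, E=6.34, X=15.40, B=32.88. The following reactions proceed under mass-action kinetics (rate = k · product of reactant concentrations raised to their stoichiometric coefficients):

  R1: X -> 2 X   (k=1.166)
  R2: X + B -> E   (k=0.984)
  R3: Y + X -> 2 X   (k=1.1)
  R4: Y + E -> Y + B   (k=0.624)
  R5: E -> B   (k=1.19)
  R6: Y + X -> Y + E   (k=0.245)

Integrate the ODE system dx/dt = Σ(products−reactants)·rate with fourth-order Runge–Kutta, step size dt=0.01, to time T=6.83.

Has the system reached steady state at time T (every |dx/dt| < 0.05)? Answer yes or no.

RK4 with dt=0.01: 683 steps to T=6.83. Trajectory (selected grid times):
t=0.00: Y=7.86 E=6.34 X=15.40 B=32.88
t=0.76: Y=3.30 E=2.47 X=0.00 B=37.76
t=1.52: Y=3.30 E=0.21 X=0.00 B=40.03
t=2.28: Y=3.30 E=0.02 X=0.00 B=40.22
t=3.04: Y=3.30 E=0.00 X=0.00 B=40.23
t=3.79: Y=3.30 E=0.00 X=0.00 B=40.24
t=4.55: Y=3.30 E=0.00 X=0.00 B=40.24
t=5.31: Y=3.30 E=0.00 X=0.00 B=40.24
t=6.07: Y=3.30 E=0.00 X=0.00 B=40.24
t=6.83: Y=3.30 E=0.00 X=0.00 B=40.24
Rates at T: R1=0.0000, R2=0.0000, R3=0.0000, R4=0.0000, R5=0.0000, R6=0.0000
dx/dt at T (Σ net stoichiometry × rate): Y=-0.0000, E=-0.0000, X=-0.0000, B=+0.0000
Largest |dx/dt| is |-0.0000| (E) < 0.05 → steady.

Steady state at T: yes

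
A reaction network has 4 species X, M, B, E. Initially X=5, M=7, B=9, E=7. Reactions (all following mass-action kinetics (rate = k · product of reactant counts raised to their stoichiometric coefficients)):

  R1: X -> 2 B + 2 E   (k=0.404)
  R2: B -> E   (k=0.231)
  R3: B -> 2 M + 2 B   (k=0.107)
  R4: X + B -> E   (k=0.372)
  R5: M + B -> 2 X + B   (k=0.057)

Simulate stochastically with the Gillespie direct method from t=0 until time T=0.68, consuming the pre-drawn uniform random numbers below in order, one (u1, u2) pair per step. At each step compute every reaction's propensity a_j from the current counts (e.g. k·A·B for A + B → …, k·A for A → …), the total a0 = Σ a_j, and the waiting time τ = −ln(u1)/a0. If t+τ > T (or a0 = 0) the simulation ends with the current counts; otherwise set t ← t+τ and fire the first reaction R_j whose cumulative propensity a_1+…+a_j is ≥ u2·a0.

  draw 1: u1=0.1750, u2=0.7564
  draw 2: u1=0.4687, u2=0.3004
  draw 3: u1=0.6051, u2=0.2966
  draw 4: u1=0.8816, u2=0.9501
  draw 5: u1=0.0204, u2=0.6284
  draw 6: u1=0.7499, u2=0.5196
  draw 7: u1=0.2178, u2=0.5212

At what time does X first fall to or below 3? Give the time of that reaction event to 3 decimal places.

Threshold first reached at t = 0.108

t=0.000: X=5 M=7 B=9 E=7
Draw 1: a1=2.020, a2=2.079, a3=0.963, a4=16.740, a5=3.591, a0=25.393; τ=−ln(0.1750)/25.393=0.069 → t=0.069; u2·a0=0.7564·25.393=19.207; a1+…+a3=5.062 < 19.207 ≤ a1+…+a4=21.802 → R4 fires; X=4 M=7 B=8 E=8
Draw 2: a1=1.616, a2=1.848, a3=0.856, a4=11.904, a5=3.192, a0=19.416; τ=−ln(0.4687)/19.416=0.039 → t=0.108; u2·a0=0.3004·19.416=5.833; a1+…+a3=4.320 < 5.833 ≤ a1+…+a4=16.224 → R4 fires; X=3 M=7 B=7 E=9
Draw 3: a1=1.212, a2=1.617, a3=0.749, a4=7.812, a5=2.793, a0=14.183; τ=−ln(0.6051)/14.183=0.035 → t=0.143; u2·a0=0.2966·14.183=4.207; a1+…+a3=3.578 < 4.207 ≤ a1+…+a4=11.390 → R4 fires; X=2 M=7 B=6 E=10
Draw 4: a1=0.808, a2=1.386, a3=0.642, a4=4.464, a5=2.394, a0=9.694; τ=−ln(0.8816)/9.694=0.013 → t=0.156; u2·a0=0.9501·9.694=9.210; a1+…+a4=7.300 < 9.210 ≤ a1+…+a5=9.694 → R5 fires; X=4 M=6 B=6 E=10
Draw 5: a1=1.616, a2=1.386, a3=0.642, a4=8.928, a5=2.052, a0=14.624; τ=−ln(0.0204)/14.624=0.266 → t=0.422; u2·a0=0.6284·14.624=9.190; a1+…+a3=3.644 < 9.190 ≤ a1+…+a4=12.572 → R4 fires; X=3 M=6 B=5 E=11
Draw 6: a1=1.212, a2=1.155, a3=0.535, a4=5.580, a5=1.710, a0=10.192; τ=−ln(0.7499)/10.192=0.028 → t=0.450; u2·a0=0.5196·10.192=5.296; a1+…+a3=2.902 < 5.296 ≤ a1+…+a4=8.482 → R4 fires; X=2 M=6 B=4 E=12
Draw 7: a1=0.808, a2=0.924, a3=0.428, a4=2.976, a5=1.368, a0=6.504; τ=−ln(0.2178)/6.504=0.234 → t=0.685 > T=0.68: stop.
X first becomes ≤ 3 when it reaches 3 at the event at t=0.108.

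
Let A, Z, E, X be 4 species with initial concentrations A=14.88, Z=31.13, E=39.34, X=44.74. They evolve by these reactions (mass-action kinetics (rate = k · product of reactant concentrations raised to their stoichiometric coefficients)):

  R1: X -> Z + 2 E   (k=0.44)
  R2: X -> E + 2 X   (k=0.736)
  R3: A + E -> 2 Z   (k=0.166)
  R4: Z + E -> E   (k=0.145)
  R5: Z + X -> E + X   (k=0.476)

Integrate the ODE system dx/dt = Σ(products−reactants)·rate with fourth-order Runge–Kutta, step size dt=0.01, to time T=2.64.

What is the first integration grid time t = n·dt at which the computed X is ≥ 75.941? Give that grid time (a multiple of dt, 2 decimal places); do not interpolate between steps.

Threshold first reached at t = 1.79

RK4 with dt=0.01: 264 steps to T=2.64. Trajectory (selected grid times):
t=0.00: A=14.88 Z=31.13 E=39.34 X=44.74
t=0.29: A=0.42 Z=1.18 E=92.77 X=48.75
t=0.59: A=0.00 Z=0.55 E=122.08 X=53.28
t=0.88: A=0.00 Z=0.52 E=152.23 X=58.05
t=1.17: A=0.00 Z=0.49 E=184.84 X=63.26
t=1.47: A=0.00 Z=0.47 E=221.44 X=69.13
t=1.76: A=0.00 Z=0.45 E=259.85 X=75.33
t=1.78: A=0.00 Z=0.45 E=262.62 X=75.77
t=1.79: A=0.00 Z=0.45 E=264.00 X=76.00
t=2.05: A=0.00 Z=0.44 E=301.53 X=82.08
t=2.35: A=0.00 Z=0.42 E=348.41 X=89.70
t=2.64: A=0.00 Z=0.41 E=397.71 X=97.74
X(1.78)=75.773 < 75.941 but X(1.79)=75.998 ≥ 75.941, so the first grid time is t=1.79.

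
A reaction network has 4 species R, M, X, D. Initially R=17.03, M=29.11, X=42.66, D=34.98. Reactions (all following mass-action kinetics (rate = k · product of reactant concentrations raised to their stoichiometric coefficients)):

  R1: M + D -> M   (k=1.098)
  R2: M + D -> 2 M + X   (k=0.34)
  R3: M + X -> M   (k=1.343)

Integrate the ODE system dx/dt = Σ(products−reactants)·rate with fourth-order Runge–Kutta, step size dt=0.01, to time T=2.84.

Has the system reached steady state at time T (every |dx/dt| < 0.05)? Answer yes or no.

RK4 with dt=0.01: 284 steps to T=2.84. Trajectory (selected grid times):
t=0.00: R=17.03 M=29.11 X=42.66 D=34.98
t=0.32: R=17.03 M=37.38 X=0.00 D=0.00
t=0.63: R=17.03 M=37.38 X=0.00 D=0.00
t=0.95: R=17.03 M=37.38 X=0.00 D=0.00
t=1.26: R=17.03 M=37.38 X=0.00 D=0.00
t=1.58: R=17.03 M=37.38 X=0.00 D=0.00
t=1.89: R=17.03 M=37.38 X=0.00 D=0.00
t=2.21: R=17.03 M=37.38 X=0.00 D=0.00
t=2.52: R=17.03 M=37.38 X=0.00 D=0.00
t=2.84: R=17.03 M=37.38 X=0.00 D=0.00
Rates at T: R1=0.0000, R2=0.0000, R3=0.0000
dx/dt at T (Σ net stoichiometry × rate): R=+0.0000, M=+0.0000, X=-0.0000, D=-0.0000
Largest |dx/dt| is |-0.0000| (X) < 0.05 → steady.

Steady state at T: yes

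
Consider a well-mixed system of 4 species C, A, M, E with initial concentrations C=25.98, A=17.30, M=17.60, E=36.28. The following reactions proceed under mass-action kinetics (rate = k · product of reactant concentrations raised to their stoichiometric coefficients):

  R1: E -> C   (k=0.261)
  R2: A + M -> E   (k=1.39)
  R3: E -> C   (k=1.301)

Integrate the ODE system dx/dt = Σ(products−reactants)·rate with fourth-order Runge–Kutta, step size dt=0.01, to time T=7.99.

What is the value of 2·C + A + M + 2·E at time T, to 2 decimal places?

Value at T = 159.42

Check how each reaction changes W = 2·C + A + M + 2·E (weight of products minus weight of reactants):
R1: E -> C: (2·1) − (2·1) = 2 − 2 = 0
R2: A + M -> E: (2·1) − (1·1 + 1·1) = 2 − 2 = 0
R3: E -> C: (2·1) − (2·1) = 2 − 2 = 0
Every reaction leaves W unchanged, so W is conserved and no simulation is needed: W(T) = W(0) = 2·25.98 + 17.30 + 17.60 + 2·36.28 = 159.42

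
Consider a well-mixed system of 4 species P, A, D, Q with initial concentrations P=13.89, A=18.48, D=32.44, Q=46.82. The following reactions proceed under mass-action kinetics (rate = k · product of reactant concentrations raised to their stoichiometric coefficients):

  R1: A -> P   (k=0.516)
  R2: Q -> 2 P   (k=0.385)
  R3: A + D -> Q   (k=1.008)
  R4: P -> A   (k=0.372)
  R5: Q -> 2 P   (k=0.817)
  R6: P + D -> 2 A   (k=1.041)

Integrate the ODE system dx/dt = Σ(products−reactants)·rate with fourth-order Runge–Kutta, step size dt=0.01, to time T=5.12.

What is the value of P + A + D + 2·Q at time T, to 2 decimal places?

Check how each reaction changes W = P + A + D + 2·Q (weight of products minus weight of reactants):
R1: A -> P: (1·1) − (1·1) = 1 − 1 = 0
R2: Q -> 2 P: (1·2) − (2·1) = 2 − 2 = 0
R3: A + D -> Q: (2·1) − (1·1 + 1·1) = 2 − 2 = 0
R4: P -> A: (1·1) − (1·1) = 1 − 1 = 0
R5: Q -> 2 P: (1·2) − (2·1) = 2 − 2 = 0
R6: P + D -> 2 A: (1·2) − (1·1 + 1·1) = 2 − 2 = 0
Every reaction leaves W unchanged, so W is conserved and no simulation is needed: W(T) = W(0) = 13.89 + 18.48 + 32.44 + 2·46.82 = 158.45

Value at T = 158.45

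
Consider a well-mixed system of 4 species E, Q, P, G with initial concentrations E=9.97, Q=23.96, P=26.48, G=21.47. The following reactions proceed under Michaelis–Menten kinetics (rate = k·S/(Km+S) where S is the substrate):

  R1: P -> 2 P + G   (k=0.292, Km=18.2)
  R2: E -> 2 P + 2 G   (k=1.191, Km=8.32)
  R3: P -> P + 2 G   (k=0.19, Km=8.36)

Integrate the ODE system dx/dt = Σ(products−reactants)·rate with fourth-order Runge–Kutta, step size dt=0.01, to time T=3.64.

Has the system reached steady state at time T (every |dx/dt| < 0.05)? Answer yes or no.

RK4 with dt=0.01: 364 steps to T=3.64. Trajectory (selected grid times):
t=0.00: E=9.97 Q=23.96 P=26.48 G=21.47
t=0.40: E=9.71 Q=23.96 P=27.07 G=22.17
t=0.81: E=9.45 Q=23.96 P=27.66 G=22.89
t=1.21: E=9.20 Q=23.96 P=28.23 G=23.58
t=1.62: E=8.94 Q=23.96 P=28.82 G=24.28
t=2.02: E=8.70 Q=23.96 P=29.38 G=24.96
t=2.43: E=8.45 Q=23.96 P=29.95 G=25.65
t=2.83: E=8.21 Q=23.96 P=30.50 G=26.32
t=3.24: E=7.97 Q=23.96 P=31.06 G=27.00
t=3.64: E=7.74 Q=23.96 P=31.59 G=27.66
Rates at T: R1=0.1853, R2=0.5740, R3=0.1502
dx/dt at T (Σ net stoichiometry × rate): E=-0.5740, Q=+0.0000, P=+1.3333, G=+1.6338
Largest |dx/dt| is |+1.6338| (G) ≥ 0.05 → not steady.

Steady state at T: no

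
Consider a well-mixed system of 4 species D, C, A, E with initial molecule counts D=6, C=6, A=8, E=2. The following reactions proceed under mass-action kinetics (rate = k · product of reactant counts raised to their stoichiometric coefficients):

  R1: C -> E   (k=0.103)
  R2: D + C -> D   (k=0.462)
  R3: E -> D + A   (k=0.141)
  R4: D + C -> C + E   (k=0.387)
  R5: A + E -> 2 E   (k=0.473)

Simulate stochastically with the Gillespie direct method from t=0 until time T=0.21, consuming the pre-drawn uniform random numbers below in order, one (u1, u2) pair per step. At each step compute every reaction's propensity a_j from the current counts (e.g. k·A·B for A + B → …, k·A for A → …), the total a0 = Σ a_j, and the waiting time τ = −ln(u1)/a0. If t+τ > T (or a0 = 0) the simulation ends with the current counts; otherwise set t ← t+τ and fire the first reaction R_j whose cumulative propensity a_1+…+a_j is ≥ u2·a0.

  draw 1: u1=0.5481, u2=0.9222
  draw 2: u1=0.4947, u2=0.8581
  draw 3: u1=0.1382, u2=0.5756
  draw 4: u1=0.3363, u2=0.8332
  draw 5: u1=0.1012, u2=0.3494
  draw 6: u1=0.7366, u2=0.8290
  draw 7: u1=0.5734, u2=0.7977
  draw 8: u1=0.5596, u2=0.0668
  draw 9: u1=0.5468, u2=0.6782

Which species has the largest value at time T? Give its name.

t=0.000: D=6 C=6 A=8 E=2
Draw 1: a1=0.618, a2=16.632, a3=0.282, a4=13.932, a5=7.568, a0=39.032; τ=−ln(0.5481)/39.032=0.015 → t=0.015; u2·a0=0.9222·39.032=35.995; a1+…+a4=31.464 < 35.995 ≤ a1+…+a5=39.032 → R5 fires; D=6 C=6 A=7 E=3
Draw 2: a1=0.618, a2=16.632, a3=0.423, a4=13.932, a5=9.933, a0=41.538; τ=−ln(0.4947)/41.538=0.017 → t=0.032; u2·a0=0.8581·41.538=35.644; a1+…+a4=31.605 < 35.644 ≤ a1+…+a5=41.538 → R5 fires; D=6 C=6 A=6 E=4
Draw 3: a1=0.618, a2=16.632, a3=0.564, a4=13.932, a5=11.352, a0=43.098; τ=−ln(0.1382)/43.098=0.046 → t=0.078; u2·a0=0.5756·43.098=24.807; a1+…+a3=17.814 < 24.807 ≤ a1+…+a4=31.746 → R4 fires; D=5 C=6 A=6 E=5
Draw 4: a1=0.618, a2=13.860, a3=0.705, a4=11.610, a5=14.190, a0=40.983; τ=−ln(0.3363)/40.983=0.027 → t=0.105; u2·a0=0.8332·40.983=34.147; a1+…+a4=26.793 < 34.147 ≤ a1+…+a5=40.983 → R5 fires; D=5 C=6 A=5 E=6
Draw 5: a1=0.618, a2=13.860, a3=0.846, a4=11.610, a5=14.190, a0=41.124; τ=−ln(0.1012)/41.124=0.056 → t=0.161; u2·a0=0.3494·41.124=14.369; a1=0.618 < 14.369 ≤ a1+a2=14.478 → R2 fires; D=5 C=5 A=5 E=6
Draw 6: a1=0.515, a2=11.550, a3=0.846, a4=9.675, a5=14.190, a0=36.776; τ=−ln(0.7366)/36.776=0.008 → t=0.169; u2·a0=0.8290·36.776=30.487; a1+…+a4=22.586 < 30.487 ≤ a1+…+a5=36.776 → R5 fires; D=5 C=5 A=4 E=7
Draw 7: a1=0.515, a2=11.550, a3=0.987, a4=9.675, a5=13.244, a0=35.971; τ=−ln(0.5734)/35.971=0.015 → t=0.184; u2·a0=0.7977·35.971=28.694; a1+…+a4=22.727 < 28.694 ≤ a1+…+a5=35.971 → R5 fires; D=5 C=5 A=3 E=8
Draw 8: a1=0.515, a2=11.550, a3=1.128, a4=9.675, a5=11.352, a0=34.220; τ=−ln(0.5596)/34.220=0.017 → t=0.201; u2·a0=0.0668·34.220=2.286; a1=0.515 < 2.286 ≤ a1+a2=12.065 → R2 fires; D=5 C=4 A=3 E=8
Draw 9: a1=0.412, a2=9.240, a3=1.128, a4=7.740, a5=11.352, a0=29.872; τ=−ln(0.5468)/29.872=0.020 → t=0.222 > T=0.21: stop.
At T=0.21: D=5 C=4 A=3 E=8; the largest is E.

Dominant species at T: E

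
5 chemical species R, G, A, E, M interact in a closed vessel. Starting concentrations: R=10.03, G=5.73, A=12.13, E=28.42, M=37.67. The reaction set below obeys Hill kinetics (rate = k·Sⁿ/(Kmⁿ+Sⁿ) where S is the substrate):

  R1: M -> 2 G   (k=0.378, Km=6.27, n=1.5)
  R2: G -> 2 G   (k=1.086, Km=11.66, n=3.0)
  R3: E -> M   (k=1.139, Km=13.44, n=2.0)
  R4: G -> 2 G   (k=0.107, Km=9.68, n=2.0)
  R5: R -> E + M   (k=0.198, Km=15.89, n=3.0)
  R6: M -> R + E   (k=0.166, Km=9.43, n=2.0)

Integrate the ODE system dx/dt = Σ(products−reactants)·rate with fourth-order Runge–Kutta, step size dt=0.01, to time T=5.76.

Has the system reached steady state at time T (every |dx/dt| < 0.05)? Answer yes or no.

Steady state at T: no

RK4 with dt=0.01: 576 steps to T=5.76. Trajectory (selected grid times):
t=0.00: R=10.03 G=5.73 A=12.13 E=28.42 M=37.67
t=0.64: R=10.10 G=6.29 A=12.13 E=27.95 M=37.96
t=1.28: R=10.18 G=6.87 A=12.13 E=27.49 M=38.25
t=1.92: R=10.25 G=7.48 A=12.13 E=27.03 M=38.54
t=2.56: R=10.33 G=8.12 A=12.13 E=26.57 M=38.82
t=3.20: R=10.40 G=8.79 A=12.13 E=26.12 M=39.10
t=3.84: R=10.47 G=9.51 A=12.13 E=25.68 M=39.37
t=4.48: R=10.54 G=10.26 A=12.13 E=25.24 M=39.64
t=5.12: R=10.61 G=11.05 A=12.13 E=24.80 M=39.91
t=5.76: R=10.69 G=11.89 A=12.13 E=24.37 M=40.17
Rates at T: R1=0.3560, R2=0.5587, R3=0.8733, R4=0.0643, R5=0.0462, R6=0.1573
dx/dt at T (Σ net stoichiometry × rate): R=+0.1112, G=+1.3351, A=+0.0000, E=-0.6698, M=+0.4061
Largest |dx/dt| is |+1.3351| (G) ≥ 0.05 → not steady.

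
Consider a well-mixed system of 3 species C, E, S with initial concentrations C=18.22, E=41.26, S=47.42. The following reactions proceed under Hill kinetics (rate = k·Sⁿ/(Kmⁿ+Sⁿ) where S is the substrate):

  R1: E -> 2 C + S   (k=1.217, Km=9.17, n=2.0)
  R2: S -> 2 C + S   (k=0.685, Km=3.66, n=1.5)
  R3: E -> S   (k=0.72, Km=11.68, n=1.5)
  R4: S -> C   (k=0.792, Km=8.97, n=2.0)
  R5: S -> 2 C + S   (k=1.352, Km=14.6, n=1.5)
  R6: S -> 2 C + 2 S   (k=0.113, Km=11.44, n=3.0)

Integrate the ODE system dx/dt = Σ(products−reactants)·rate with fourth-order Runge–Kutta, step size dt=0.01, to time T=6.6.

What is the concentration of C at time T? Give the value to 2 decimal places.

C at T = 64.14

RK4 with dt=0.01: 660 steps to T=6.6. Trajectory (selected grid times):
t=0.00: C=18.22 E=41.26 S=47.42
t=0.73: C=23.30 E=39.96 S=48.24
t=1.47: C=28.45 E=38.65 S=49.07
t=2.20: C=33.54 E=37.36 S=49.88
t=2.93: C=38.62 E=36.08 S=50.69
t=3.67: C=43.77 E=34.78 S=51.49
t=4.40: C=48.85 E=33.52 S=52.28
t=5.13: C=53.93 E=32.26 S=53.06
t=5.87: C=59.08 E=30.99 S=53.83
t=6.60: C=64.14 E=29.76 S=54.59
Read off C at T=6.6: 64.14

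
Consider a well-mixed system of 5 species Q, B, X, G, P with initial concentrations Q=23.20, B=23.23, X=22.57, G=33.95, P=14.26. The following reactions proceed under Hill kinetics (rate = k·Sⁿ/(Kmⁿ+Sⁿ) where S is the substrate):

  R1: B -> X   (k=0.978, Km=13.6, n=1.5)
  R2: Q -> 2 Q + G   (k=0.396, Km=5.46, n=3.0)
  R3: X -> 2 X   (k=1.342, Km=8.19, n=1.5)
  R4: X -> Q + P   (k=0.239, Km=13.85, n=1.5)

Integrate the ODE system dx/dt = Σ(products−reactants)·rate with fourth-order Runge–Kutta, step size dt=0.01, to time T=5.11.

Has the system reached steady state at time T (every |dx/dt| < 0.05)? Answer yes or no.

RK4 with dt=0.01: 511 steps to T=5.11. Trajectory (selected grid times):
t=0.00: Q=23.20 B=23.23 X=22.57 G=33.95 P=14.26
t=0.57: Q=23.52 B=22.85 X=23.49 G=34.17 P=14.35
t=1.14: Q=23.83 B=22.47 X=24.42 G=34.40 P=14.45
t=1.70: Q=24.15 B=22.10 X=25.32 G=34.62 P=14.54
t=2.27: Q=24.47 B=21.72 X=26.25 G=34.84 P=14.64
t=2.84: Q=24.79 B=21.35 X=27.17 G=35.06 P=14.74
t=3.41: Q=25.11 B=20.98 X=28.10 G=35.28 P=14.84
t=3.97: Q=25.43 B=20.62 X=29.01 G=35.50 P=14.94
t=4.54: Q=25.76 B=20.26 X=29.94 G=35.73 P=15.04
t=5.11: Q=26.09 B=19.90 X=30.86 G=35.95 P=15.15
Rates at T: R1=0.6250, R2=0.3924, R3=1.1806, R4=0.1838
dx/dt at T (Σ net stoichiometry × rate): Q=+0.5762, B=-0.6250, X=+1.6218, G=+0.3924, P=+0.1838
Largest |dx/dt| is |+1.6218| (X) ≥ 0.05 → not steady.

Steady state at T: no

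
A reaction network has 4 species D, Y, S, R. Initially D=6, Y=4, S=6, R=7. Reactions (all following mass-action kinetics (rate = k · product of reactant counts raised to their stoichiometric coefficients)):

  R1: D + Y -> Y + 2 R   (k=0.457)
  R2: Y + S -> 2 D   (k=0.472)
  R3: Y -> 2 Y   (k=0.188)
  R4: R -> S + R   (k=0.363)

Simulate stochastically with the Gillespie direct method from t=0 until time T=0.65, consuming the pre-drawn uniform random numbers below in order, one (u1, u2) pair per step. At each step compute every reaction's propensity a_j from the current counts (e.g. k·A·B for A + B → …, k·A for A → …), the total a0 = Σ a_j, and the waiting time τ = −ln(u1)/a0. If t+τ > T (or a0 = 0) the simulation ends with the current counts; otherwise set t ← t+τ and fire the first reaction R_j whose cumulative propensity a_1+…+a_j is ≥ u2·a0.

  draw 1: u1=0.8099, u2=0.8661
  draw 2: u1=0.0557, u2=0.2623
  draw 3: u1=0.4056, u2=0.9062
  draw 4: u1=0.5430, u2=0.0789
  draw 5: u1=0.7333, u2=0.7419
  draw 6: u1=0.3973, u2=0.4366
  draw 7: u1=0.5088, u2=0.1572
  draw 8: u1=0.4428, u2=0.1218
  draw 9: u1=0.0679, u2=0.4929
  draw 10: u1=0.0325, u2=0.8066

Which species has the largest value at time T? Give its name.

t=0.000: D=6 Y=4 S=6 R=7
Draw 1: a1=10.968, a2=11.328, a3=0.752, a4=2.541, a0=25.589; τ=−ln(0.8099)/25.589=0.008 → t=0.008; u2·a0=0.8661·25.589=22.163; a1=10.968 < 22.163 ≤ a1+a2=22.296 → R2 fires; D=8 Y=3 S=5 R=7
Draw 2: a1=10.968, a2=7.080, a3=0.564, a4=2.541, a0=21.153; τ=−ln(0.0557)/21.153=0.137 → t=0.145; u2·a0=0.2623·21.153=5.548 ≤ a1=10.968 → R1 fires; D=7 Y=3 S=5 R=9
Draw 3: a1=9.597, a2=7.080, a3=0.564, a4=3.267, a0=20.508; τ=−ln(0.4056)/20.508=0.044 → t=0.189; u2·a0=0.9062·20.508=18.584; a1+…+a3=17.241 < 18.584 ≤ a1+…+a4=20.508 → R4 fires; D=7 Y=3 S=6 R=9
Draw 4: a1=9.597, a2=8.496, a3=0.564, a4=3.267, a0=21.924; τ=−ln(0.5430)/21.924=0.028 → t=0.217; u2·a0=0.0789·21.924=1.730 ≤ a1=9.597 → R1 fires; D=6 Y=3 S=6 R=11
Draw 5: a1=8.226, a2=8.496, a3=0.564, a4=3.993, a0=21.279; τ=−ln(0.7333)/21.279=0.015 → t=0.231; u2·a0=0.7419·21.279=15.787; a1=8.226 < 15.787 ≤ a1+a2=16.722 → R2 fires; D=8 Y=2 S=5 R=11
Draw 6: a1=7.312, a2=4.720, a3=0.376, a4=3.993, a0=16.401; τ=−ln(0.3973)/16.401=0.056 → t=0.287; u2·a0=0.4366·16.401=7.161 ≤ a1=7.312 → R1 fires; D=7 Y=2 S=5 R=13
Draw 7: a1=6.398, a2=4.720, a3=0.376, a4=4.719, a0=16.213; τ=−ln(0.5088)/16.213=0.042 → t=0.329; u2·a0=0.1572·16.213=2.549 ≤ a1=6.398 → R1 fires; D=6 Y=2 S=5 R=15
Draw 8: a1=5.484, a2=4.720, a3=0.376, a4=5.445, a0=16.025; τ=−ln(0.4428)/16.025=0.051 → t=0.380; u2·a0=0.1218·16.025=1.952 ≤ a1=5.484 → R1 fires; D=5 Y=2 S=5 R=17
Draw 9: a1=4.570, a2=4.720, a3=0.376, a4=6.171, a0=15.837; τ=−ln(0.0679)/15.837=0.170 → t=0.550; u2·a0=0.4929·15.837=7.806; a1=4.570 < 7.806 ≤ a1+a2=9.290 → R2 fires; D=7 Y=1 S=4 R=17
Draw 10: a1=3.199, a2=1.888, a3=0.188, a4=6.171, a0=11.446; τ=−ln(0.0325)/11.446=0.299 → t=0.849 > T=0.65: stop.
At T=0.65: D=7 Y=1 S=4 R=17; the largest is R.

Dominant species at T: R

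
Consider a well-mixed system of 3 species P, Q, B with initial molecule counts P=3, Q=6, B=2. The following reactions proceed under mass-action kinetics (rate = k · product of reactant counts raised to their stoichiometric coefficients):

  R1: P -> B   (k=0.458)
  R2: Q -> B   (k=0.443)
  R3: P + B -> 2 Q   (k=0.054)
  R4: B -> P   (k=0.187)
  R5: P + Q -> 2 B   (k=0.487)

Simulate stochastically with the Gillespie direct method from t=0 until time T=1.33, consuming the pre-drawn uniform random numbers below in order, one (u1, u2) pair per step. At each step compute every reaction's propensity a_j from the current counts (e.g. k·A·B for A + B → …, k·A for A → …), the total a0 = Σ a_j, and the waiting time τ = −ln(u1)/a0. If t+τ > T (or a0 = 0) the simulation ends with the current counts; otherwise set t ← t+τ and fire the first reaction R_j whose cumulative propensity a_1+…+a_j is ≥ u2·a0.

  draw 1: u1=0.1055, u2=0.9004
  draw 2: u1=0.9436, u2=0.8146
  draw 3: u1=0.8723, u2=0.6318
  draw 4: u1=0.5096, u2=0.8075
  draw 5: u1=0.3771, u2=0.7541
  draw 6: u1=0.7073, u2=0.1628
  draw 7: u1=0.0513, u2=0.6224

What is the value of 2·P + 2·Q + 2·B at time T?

Check how each reaction changes W = 2·P + 2·Q + 2·B (weight of products minus weight of reactants):
R1: P -> B: (2·1) − (2·1) = 2 − 2 = 0
R2: Q -> B: (2·1) − (2·1) = 2 − 2 = 0
R3: P + B -> 2 Q: (2·2) − (2·1 + 2·1) = 4 − 4 = 0
R4: B -> P: (2·1) − (2·1) = 2 − 2 = 0
R5: P + Q -> 2 B: (2·2) − (2·1 + 2·1) = 4 − 4 = 0
Every reaction leaves W unchanged, so W is conserved and no simulation is needed: W(T) = W(0) = 2·3 + 2·6 + 2·2 = 22

Value at T = 22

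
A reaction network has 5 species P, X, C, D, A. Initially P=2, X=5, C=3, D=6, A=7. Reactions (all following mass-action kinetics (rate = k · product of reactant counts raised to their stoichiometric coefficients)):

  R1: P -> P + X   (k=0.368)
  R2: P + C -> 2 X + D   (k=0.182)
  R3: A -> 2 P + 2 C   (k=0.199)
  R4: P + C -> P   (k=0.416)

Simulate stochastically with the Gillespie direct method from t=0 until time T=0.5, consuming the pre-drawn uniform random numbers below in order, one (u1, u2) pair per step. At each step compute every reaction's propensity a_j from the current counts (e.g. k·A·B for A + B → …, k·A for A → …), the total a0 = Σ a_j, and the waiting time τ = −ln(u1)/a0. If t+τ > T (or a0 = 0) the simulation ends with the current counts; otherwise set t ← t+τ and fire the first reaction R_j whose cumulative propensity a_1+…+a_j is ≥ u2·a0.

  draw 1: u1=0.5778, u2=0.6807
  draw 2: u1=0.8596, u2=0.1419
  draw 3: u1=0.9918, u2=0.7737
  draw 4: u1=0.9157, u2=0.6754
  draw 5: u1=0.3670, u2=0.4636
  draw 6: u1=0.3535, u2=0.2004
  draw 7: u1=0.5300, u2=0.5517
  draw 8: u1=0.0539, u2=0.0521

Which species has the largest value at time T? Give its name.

Dominant species at T: X

t=0.000: P=2 X=5 C=3 D=6 A=7
Draw 1: a1=0.736, a2=1.092, a3=1.393, a4=2.496, a0=5.717; τ=−ln(0.5778)/5.717=0.096 → t=0.096; u2·a0=0.6807·5.717=3.892; a1+…+a3=3.221 < 3.892 ≤ a1+…+a4=5.717 → R4 fires; P=2 X=5 C=2 D=6 A=7
Draw 2: a1=0.736, a2=0.728, a3=1.393, a4=1.664, a0=4.521; τ=−ln(0.8596)/4.521=0.033 → t=0.129; u2·a0=0.1419·4.521=0.642 ≤ a1=0.736 → R1 fires; P=2 X=6 C=2 D=6 A=7
Draw 3: a1=0.736, a2=0.728, a3=1.393, a4=1.664, a0=4.521; τ=−ln(0.9918)/4.521=0.002 → t=0.131; u2·a0=0.7737·4.521=3.498; a1+…+a3=2.857 < 3.498 ≤ a1+…+a4=4.521 → R4 fires; P=2 X=6 C=1 D=6 A=7
Draw 4: a1=0.736, a2=0.364, a3=1.393, a4=0.832, a0=3.325; τ=−ln(0.9157)/3.325=0.026 → t=0.158; u2·a0=0.6754·3.325=2.246; a1+a2=1.100 < 2.246 ≤ a1+…+a3=2.493 → R3 fires; P=4 X=6 C=3 D=6 A=6
Draw 5: a1=1.472, a2=2.184, a3=1.194, a4=4.992, a0=9.842; τ=−ln(0.3670)/9.842=0.102 → t=0.260; u2·a0=0.4636·9.842=4.563; a1+a2=3.656 < 4.563 ≤ a1+…+a3=4.850 → R3 fires; P=6 X=6 C=5 D=6 A=5
Draw 6: a1=2.208, a2=5.460, a3=0.995, a4=12.480, a0=21.143; τ=−ln(0.3535)/21.143=0.049 → t=0.309; u2·a0=0.2004·21.143=4.237; a1=2.208 < 4.237 ≤ a1+a2=7.668 → R2 fires; P=5 X=8 C=4 D=7 A=5
Draw 7: a1=1.840, a2=3.640, a3=0.995, a4=8.320, a0=14.795; τ=−ln(0.5300)/14.795=0.043 → t=0.352; u2·a0=0.5517·14.795=8.162; a1+…+a3=6.475 < 8.162 ≤ a1+…+a4=14.795 → R4 fires; P=5 X=8 C=3 D=7 A=5
Draw 8: a1=1.840, a2=2.730, a3=0.995, a4=6.240, a0=11.805; τ=−ln(0.0539)/11.805=0.247 → t=0.599 > T=0.5: stop.
At T=0.5: P=5 X=8 C=3 D=7 A=5; the largest is X.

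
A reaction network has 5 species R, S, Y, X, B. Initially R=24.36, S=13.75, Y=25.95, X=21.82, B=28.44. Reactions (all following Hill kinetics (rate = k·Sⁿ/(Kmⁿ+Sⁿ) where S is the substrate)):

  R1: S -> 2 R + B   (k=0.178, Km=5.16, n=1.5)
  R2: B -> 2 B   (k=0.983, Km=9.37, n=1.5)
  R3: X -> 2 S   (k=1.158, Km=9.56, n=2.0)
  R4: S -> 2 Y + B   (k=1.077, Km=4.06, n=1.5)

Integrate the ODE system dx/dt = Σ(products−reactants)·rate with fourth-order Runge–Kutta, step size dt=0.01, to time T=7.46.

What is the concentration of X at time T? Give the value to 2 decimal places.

X at T = 15.06

RK4 with dt=0.01: 746 steps to T=7.46. Trajectory (selected grid times):
t=0.00: R=24.36 S=13.75 Y=25.95 X=21.82 B=28.44
t=0.83: R=24.60 S=14.46 Y=27.50 X=21.02 B=30.03
t=1.66: R=24.85 S=15.14 Y=29.06 X=20.23 B=31.63
t=2.49: R=25.09 S=15.78 Y=30.64 X=19.45 B=33.25
t=3.32: R=25.34 S=16.40 Y=32.22 X=18.68 B=34.88
t=4.14: R=25.59 S=16.98 Y=33.80 X=17.93 B=36.50
t=4.97: R=25.85 S=17.53 Y=35.41 X=17.19 B=38.16
t=5.80: R=26.10 S=18.05 Y=37.02 X=16.47 B=39.82
t=6.63: R=26.36 S=18.54 Y=38.64 X=15.75 B=41.49
t=7.46: R=26.62 S=18.98 Y=40.26 X=15.06 B=43.17
Read off X at T=7.46: 15.06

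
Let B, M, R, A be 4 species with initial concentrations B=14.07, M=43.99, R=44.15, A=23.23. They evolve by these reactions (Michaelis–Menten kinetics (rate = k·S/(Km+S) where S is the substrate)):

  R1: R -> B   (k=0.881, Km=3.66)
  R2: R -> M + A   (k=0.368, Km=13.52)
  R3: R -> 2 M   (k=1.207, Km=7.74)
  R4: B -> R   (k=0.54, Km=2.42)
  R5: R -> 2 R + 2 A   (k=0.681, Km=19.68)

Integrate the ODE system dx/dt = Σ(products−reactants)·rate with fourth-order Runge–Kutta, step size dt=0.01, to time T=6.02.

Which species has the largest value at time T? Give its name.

RK4 with dt=0.01: 602 steps to T=6.02. Trajectory (selected grid times):
t=0.00: B=14.07 M=43.99 R=44.15 A=23.23
t=0.67: B=14.31 M=45.55 R=43.35 A=24.05
t=1.34: B=14.54 M=47.11 R=42.56 A=24.86
t=2.01: B=14.77 M=48.66 R=41.77 A=25.67
t=2.68: B=15.00 M=50.21 R=40.98 A=26.47
t=3.34: B=15.23 M=51.73 R=40.20 A=27.26
t=4.01: B=15.46 M=53.27 R=39.42 A=28.06
t=4.68: B=15.68 M=54.80 R=38.64 A=28.85
t=5.35: B=15.91 M=56.33 R=37.86 A=29.63
t=6.02: B=16.13 M=57.85 R=37.09 A=30.41
At T=6.02: B=16.13 M=57.85 R=37.09 A=30.41; the largest is M.

Dominant species at T: M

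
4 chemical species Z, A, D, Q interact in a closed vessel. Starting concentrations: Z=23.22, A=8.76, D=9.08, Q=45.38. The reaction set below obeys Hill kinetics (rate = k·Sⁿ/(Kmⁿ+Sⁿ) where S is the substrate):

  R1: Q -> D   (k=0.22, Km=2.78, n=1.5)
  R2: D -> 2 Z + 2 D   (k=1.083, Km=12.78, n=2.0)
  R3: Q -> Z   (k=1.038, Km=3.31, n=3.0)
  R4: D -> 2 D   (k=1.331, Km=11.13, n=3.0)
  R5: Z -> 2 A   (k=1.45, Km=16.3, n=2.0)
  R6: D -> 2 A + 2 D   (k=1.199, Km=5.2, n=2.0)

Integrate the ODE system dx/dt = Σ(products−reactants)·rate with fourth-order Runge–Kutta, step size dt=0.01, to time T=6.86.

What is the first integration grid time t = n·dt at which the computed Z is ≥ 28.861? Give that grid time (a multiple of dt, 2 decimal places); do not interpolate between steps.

RK4 with dt=0.01: 686 steps to T=6.86. Trajectory (selected grid times):
t=0.00: Z=23.22 A=8.76 D=9.08 Q=45.38
t=0.76: Z=23.88 A=11.67 D=10.68 Q=44.43
t=1.52: Z=24.65 A=14.71 D=12.51 Q=43.47
t=2.29: Z=25.54 A=17.88 D=14.57 Q=42.51
t=3.05: Z=26.53 A=21.11 D=16.79 Q=41.56
t=3.81: Z=27.60 A=24.41 D=19.16 Q=40.60
t=4.57: Z=28.74 A=27.77 D=21.64 Q=39.65
t=4.64: Z=28.85 A=28.08 D=21.87 Q=39.56
t=4.65: Z=28.87 A=28.13 D=21.91 Q=39.55
t=5.34: Z=29.96 A=31.23 D=24.24 Q=38.68
t=6.10: Z=31.21 A=34.70 D=26.87 Q=37.73
t=6.86: Z=32.49 A=38.21 D=29.55 Q=36.78
Z(4.64)=28.852 < 28.861 but Z(4.65)=28.867 ≥ 28.861, so the first grid time is t=4.65.

Threshold first reached at t = 4.65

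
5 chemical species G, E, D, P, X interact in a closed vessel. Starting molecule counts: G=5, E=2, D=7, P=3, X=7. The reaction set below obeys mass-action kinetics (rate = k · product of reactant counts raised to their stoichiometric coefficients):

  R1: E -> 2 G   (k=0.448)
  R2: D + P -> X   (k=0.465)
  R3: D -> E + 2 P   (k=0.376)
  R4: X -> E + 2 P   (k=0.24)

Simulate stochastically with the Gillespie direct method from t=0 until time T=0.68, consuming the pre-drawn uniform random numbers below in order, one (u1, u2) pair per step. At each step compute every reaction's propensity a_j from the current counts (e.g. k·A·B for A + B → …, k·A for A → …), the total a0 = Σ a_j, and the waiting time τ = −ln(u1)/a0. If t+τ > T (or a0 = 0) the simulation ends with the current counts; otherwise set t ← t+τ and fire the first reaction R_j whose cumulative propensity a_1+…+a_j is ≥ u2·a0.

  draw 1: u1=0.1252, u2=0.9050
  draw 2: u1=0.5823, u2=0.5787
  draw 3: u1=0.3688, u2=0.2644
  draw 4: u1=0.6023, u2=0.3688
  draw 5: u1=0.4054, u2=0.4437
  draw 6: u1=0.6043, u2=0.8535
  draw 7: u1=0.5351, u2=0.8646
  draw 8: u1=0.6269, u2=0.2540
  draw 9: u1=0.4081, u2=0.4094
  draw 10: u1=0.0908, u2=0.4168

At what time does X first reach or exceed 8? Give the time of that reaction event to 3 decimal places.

t=0.000: G=5 E=2 D=7 P=3 X=7
Draw 1: a1=0.896, a2=9.765, a3=2.632, a4=1.680, a0=14.973; τ=−ln(0.1252)/14.973=0.139 → t=0.139; u2·a0=0.9050·14.973=13.551; a1+…+a3=13.293 < 13.551 ≤ a1+…+a4=14.973 → R4 fires; G=5 E=3 D=7 P=5 X=6
Draw 2: a1=1.344, a2=16.275, a3=2.632, a4=1.440, a0=21.691; τ=−ln(0.5823)/21.691=0.025 → t=0.164; u2·a0=0.5787·21.691=12.553; a1=1.344 < 12.553 ≤ a1+a2=17.619 → R2 fires; G=5 E=3 D=6 P=4 X=7
Draw 3: a1=1.344, a2=11.160, a3=2.256, a4=1.680, a0=16.440; τ=−ln(0.3688)/16.440=0.061 → t=0.224; u2·a0=0.2644·16.440=4.347; a1=1.344 < 4.347 ≤ a1+a2=12.504 → R2 fires; G=5 E=3 D=5 P=3 X=8
Draw 4: a1=1.344, a2=6.975, a3=1.880, a4=1.920, a0=12.119; τ=−ln(0.6023)/12.119=0.042 → t=0.266; u2·a0=0.3688·12.119=4.469; a1=1.344 < 4.469 ≤ a1+a2=8.319 → R2 fires; G=5 E=3 D=4 P=2 X=9
Draw 5: a1=1.344, a2=3.720, a3=1.504, a4=2.160, a0=8.728; τ=−ln(0.4054)/8.728=0.103 → t=0.370; u2·a0=0.4437·8.728=3.873; a1=1.344 < 3.873 ≤ a1+a2=5.064 → R2 fires; G=5 E=3 D=3 P=1 X=10
Draw 6: a1=1.344, a2=1.395, a3=1.128, a4=2.400, a0=6.267; τ=−ln(0.6043)/6.267=0.080 → t=0.450; u2·a0=0.8535·6.267=5.349; a1+…+a3=3.867 < 5.349 ≤ a1+…+a4=6.267 → R4 fires; G=5 E=4 D=3 P=3 X=9
Draw 7: a1=1.792, a2=4.185, a3=1.128, a4=2.160, a0=9.265; τ=−ln(0.5351)/9.265=0.067 → t=0.518; u2·a0=0.8646·9.265=8.011; a1+…+a3=7.105 < 8.011 ≤ a1+…+a4=9.265 → R4 fires; G=5 E=5 D=3 P=5 X=8
Draw 8: a1=2.240, a2=6.975, a3=1.128, a4=1.920, a0=12.263; τ=−ln(0.6269)/12.263=0.038 → t=0.556; u2·a0=0.2540·12.263=3.115; a1=2.240 < 3.115 ≤ a1+a2=9.215 → R2 fires; G=5 E=5 D=2 P=4 X=9
Draw 9: a1=2.240, a2=3.720, a3=0.752, a4=2.160, a0=8.872; τ=−ln(0.4081)/8.872=0.101 → t=0.657; u2·a0=0.4094·8.872=3.632; a1=2.240 < 3.632 ≤ a1+a2=5.960 → R2 fires; G=5 E=5 D=1 P=3 X=10
Draw 10: a1=2.240, a2=1.395, a3=0.376, a4=2.400, a0=6.411; τ=−ln(0.0908)/6.411=0.374 → t=1.031 > T=0.68: stop.
X first becomes ≥ 8 when it reaches 8 at the event at t=0.224.

Threshold first reached at t = 0.224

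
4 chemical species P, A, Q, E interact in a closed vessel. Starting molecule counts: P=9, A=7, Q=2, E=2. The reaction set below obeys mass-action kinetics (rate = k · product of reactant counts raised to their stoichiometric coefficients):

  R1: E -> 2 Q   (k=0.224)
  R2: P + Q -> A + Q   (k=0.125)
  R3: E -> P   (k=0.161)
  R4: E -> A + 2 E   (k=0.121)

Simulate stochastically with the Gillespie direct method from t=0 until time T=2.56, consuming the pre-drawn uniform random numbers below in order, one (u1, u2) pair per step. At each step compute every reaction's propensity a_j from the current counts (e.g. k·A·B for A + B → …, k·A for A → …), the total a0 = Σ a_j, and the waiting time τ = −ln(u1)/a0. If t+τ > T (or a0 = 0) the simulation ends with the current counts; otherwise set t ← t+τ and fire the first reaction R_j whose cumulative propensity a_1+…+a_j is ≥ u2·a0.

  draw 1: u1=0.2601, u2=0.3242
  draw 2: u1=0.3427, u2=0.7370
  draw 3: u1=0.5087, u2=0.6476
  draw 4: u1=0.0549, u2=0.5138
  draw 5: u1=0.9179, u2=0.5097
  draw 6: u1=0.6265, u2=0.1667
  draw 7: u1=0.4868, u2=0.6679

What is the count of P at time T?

t=0.000: P=9 A=7 Q=2 E=2
Draw 1: a1=0.448, a2=2.250, a3=0.322, a4=0.242, a0=3.262; τ=−ln(0.2601)/3.262=0.413 → t=0.413; u2·a0=0.3242·3.262=1.058; a1=0.448 < 1.058 ≤ a1+a2=2.698 → R2 fires; P=8 A=8 Q=2 E=2
Draw 2: a1=0.448, a2=2.000, a3=0.322, a4=0.242, a0=3.012; τ=−ln(0.3427)/3.012=0.356 → t=0.768; u2·a0=0.7370·3.012=2.220; a1=0.448 < 2.220 ≤ a1+a2=2.448 → R2 fires; P=7 A=9 Q=2 E=2
Draw 3: a1=0.448, a2=1.750, a3=0.322, a4=0.242, a0=2.762; τ=−ln(0.5087)/2.762=0.245 → t=1.013; u2·a0=0.6476·2.762=1.789; a1=0.448 < 1.789 ≤ a1+a2=2.198 → R2 fires; P=6 A=10 Q=2 E=2
Draw 4: a1=0.448, a2=1.500, a3=0.322, a4=0.242, a0=2.512; τ=−ln(0.0549)/2.512=1.155 → t=2.168; u2·a0=0.5138·2.512=1.291; a1=0.448 < 1.291 ≤ a1+a2=1.948 → R2 fires; P=5 A=11 Q=2 E=2
Draw 5: a1=0.448, a2=1.250, a3=0.322, a4=0.242, a0=2.262; τ=−ln(0.9179)/2.262=0.038 → t=2.206; u2·a0=0.5097·2.262=1.153; a1=0.448 < 1.153 ≤ a1+a2=1.698 → R2 fires; P=4 A=12 Q=2 E=2
Draw 6: a1=0.448, a2=1.000, a3=0.322, a4=0.242, a0=2.012; τ=−ln(0.6265)/2.012=0.232 → t=2.439; u2·a0=0.1667·2.012=0.335 ≤ a1=0.448 → R1 fires; P=4 A=12 Q=4 E=1
Draw 7: a1=0.224, a2=2.000, a3=0.161, a4=0.121, a0=2.506; τ=−ln(0.4868)/2.506=0.287 → t=2.726 > T=2.56: stop.
Read off P at T=2.56: 4

P at T = 4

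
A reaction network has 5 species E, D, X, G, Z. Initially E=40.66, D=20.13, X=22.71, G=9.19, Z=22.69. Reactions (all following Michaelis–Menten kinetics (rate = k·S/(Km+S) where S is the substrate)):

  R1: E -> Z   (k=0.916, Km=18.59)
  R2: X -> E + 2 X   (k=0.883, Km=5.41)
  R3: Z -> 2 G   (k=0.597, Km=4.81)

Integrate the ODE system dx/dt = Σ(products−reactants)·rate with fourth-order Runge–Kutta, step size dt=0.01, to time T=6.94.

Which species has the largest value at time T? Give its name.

RK4 with dt=0.01: 694 steps to T=6.94. Trajectory (selected grid times):
t=0.00: E=40.66 D=20.13 X=22.71 G=9.19 Z=22.69
t=0.77: E=40.73 D=20.13 X=23.26 G=9.95 Z=22.79
t=1.54: E=40.79 D=20.13 X=23.81 G=10.71 Z=22.90
t=2.31: E=40.87 D=20.13 X=24.37 G=11.47 Z=23.00
t=3.08: E=40.94 D=20.13 X=24.93 G=12.23 Z=23.11
t=3.86: E=41.01 D=20.13 X=25.49 G=13.00 Z=23.21
t=4.63: E=41.09 D=20.13 X=26.05 G=13.76 Z=23.32
t=5.40: E=41.17 D=20.13 X=26.62 G=14.52 Z=23.42
t=6.17: E=41.25 D=20.13 X=27.19 G=15.29 Z=23.53
t=6.94: E=41.33 D=20.13 X=27.75 G=16.05 Z=23.63
At T=6.94: E=41.33 D=20.13 X=27.75 G=16.05 Z=23.63; the largest is E.

Dominant species at T: E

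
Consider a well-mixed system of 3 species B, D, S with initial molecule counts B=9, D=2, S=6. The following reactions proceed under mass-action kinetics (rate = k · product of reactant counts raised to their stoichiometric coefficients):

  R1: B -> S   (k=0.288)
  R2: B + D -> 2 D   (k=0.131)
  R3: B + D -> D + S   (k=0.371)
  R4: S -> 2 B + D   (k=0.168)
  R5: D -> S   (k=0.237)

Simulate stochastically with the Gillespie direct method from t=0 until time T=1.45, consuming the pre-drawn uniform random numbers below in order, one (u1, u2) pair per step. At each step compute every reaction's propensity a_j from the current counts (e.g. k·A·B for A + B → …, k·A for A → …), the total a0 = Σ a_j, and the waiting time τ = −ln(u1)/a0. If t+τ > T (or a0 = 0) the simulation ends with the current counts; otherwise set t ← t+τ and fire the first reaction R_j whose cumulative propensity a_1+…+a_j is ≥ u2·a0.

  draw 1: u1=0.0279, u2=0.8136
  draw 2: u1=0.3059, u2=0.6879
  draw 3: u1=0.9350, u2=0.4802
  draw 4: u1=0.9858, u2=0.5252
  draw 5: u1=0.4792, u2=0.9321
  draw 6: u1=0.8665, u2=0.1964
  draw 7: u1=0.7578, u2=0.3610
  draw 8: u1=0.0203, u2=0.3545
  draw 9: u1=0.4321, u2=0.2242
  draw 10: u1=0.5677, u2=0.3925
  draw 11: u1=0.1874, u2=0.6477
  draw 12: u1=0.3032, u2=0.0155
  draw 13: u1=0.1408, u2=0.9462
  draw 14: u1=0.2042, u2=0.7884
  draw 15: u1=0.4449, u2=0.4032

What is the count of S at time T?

t=0.000: B=9 D=2 S=6
Draw 1: a1=2.592, a2=2.358, a3=6.678, a4=1.008, a5=0.474, a0=13.110; τ=−ln(0.0279)/13.110=0.273 → t=0.273; u2·a0=0.8136·13.110=10.666; a1+a2=4.950 < 10.666 ≤ a1+…+a3=11.628 → R3 fires; B=8 D=2 S=7
Draw 2: a1=2.304, a2=2.096, a3=5.936, a4=1.176, a5=0.474, a0=11.986; τ=−ln(0.3059)/11.986=0.099 → t=0.372; u2·a0=0.6879·11.986=8.245; a1+a2=4.400 < 8.245 ≤ a1+…+a3=10.336 → R3 fires; B=7 D=2 S=8
Draw 3: a1=2.016, a2=1.834, a3=5.194, a4=1.344, a5=0.474, a0=10.862; τ=−ln(0.9350)/10.862=0.006 → t=0.378; u2·a0=0.4802·10.862=5.216; a1+a2=3.850 < 5.216 ≤ a1+…+a3=9.044 → R3 fires; B=6 D=2 S=9
Draw 4: a1=1.728, a2=1.572, a3=4.452, a4=1.512, a5=0.474, a0=9.738; τ=−ln(0.9858)/9.738=0.001 → t=0.379; u2·a0=0.5252·9.738=5.114; a1+a2=3.300 < 5.114 ≤ a1+…+a3=7.752 → R3 fires; B=5 D=2 S=10
Draw 5: a1=1.440, a2=1.310, a3=3.710, a4=1.680, a5=0.474, a0=8.614; τ=−ln(0.4792)/8.614=0.085 → t=0.465; u2·a0=0.9321·8.614=8.029; a1+…+a3=6.460 < 8.029 ≤ a1+…+a4=8.140 → R4 fires; B=7 D=3 S=9
Draw 6: a1=2.016, a2=2.751, a3=7.791, a4=1.512, a5=0.711, a0=14.781; τ=−ln(0.8665)/14.781=0.010 → t=0.475; u2·a0=0.1964·14.781=2.903; a1=2.016 < 2.903 ≤ a1+a2=4.767 → R2 fires; B=6 D=4 S=9
Draw 7: a1=1.728, a2=3.144, a3=8.904, a4=1.512, a5=0.948, a0=16.236; τ=−ln(0.7578)/16.236=0.017 → t=0.492; u2·a0=0.3610·16.236=5.861; a1+a2=4.872 < 5.861 ≤ a1+…+a3=13.776 → R3 fires; B=5 D=4 S=10
Draw 8: a1=1.440, a2=2.620, a3=7.420, a4=1.680, a5=0.948, a0=14.108; τ=−ln(0.0203)/14.108=0.276 → t=0.768; u2·a0=0.3545·14.108=5.001; a1+a2=4.060 < 5.001 ≤ a1+…+a3=11.480 → R3 fires; B=4 D=4 S=11
Draw 9: a1=1.152, a2=2.096, a3=5.936, a4=1.848, a5=0.948, a0=11.980; τ=−ln(0.4321)/11.980=0.070 → t=0.838; u2·a0=0.2242·11.980=2.686; a1=1.152 < 2.686 ≤ a1+a2=3.248 → R2 fires; B=3 D=5 S=11
Draw 10: a1=0.864, a2=1.965, a3=5.565, a4=1.848, a5=1.185, a0=11.427; τ=−ln(0.5677)/11.427=0.050 → t=0.887; u2·a0=0.3925·11.427=4.485; a1+a2=2.829 < 4.485 ≤ a1+…+a3=8.394 → R3 fires; B=2 D=5 S=12
Draw 11: a1=0.576, a2=1.310, a3=3.710, a4=2.016, a5=1.185, a0=8.797; τ=−ln(0.1874)/8.797=0.190 → t=1.078; u2·a0=0.6477·8.797=5.698; a1+…+a3=5.596 < 5.698 ≤ a1+…+a4=7.612 → R4 fires; B=4 D=6 S=11
Draw 12: a1=1.152, a2=3.144, a3=8.904, a4=1.848, a5=1.422, a0=16.470; τ=−ln(0.3032)/16.470=0.072 → t=1.150; u2·a0=0.0155·16.470=0.255 ≤ a1=1.152 → R1 fires; B=3 D=6 S=12
Draw 13: a1=0.864, a2=2.358, a3=6.678, a4=2.016, a5=1.422, a0=13.338; τ=−ln(0.1408)/13.338=0.147 → t=1.297; u2·a0=0.9462·13.338=12.620; a1+…+a4=11.916 < 12.620 ≤ a1+…+a5=13.338 → R5 fires; B=3 D=5 S=13
Draw 14: a1=0.864, a2=1.965, a3=5.565, a4=2.184, a5=1.185, a0=11.763; τ=−ln(0.2042)/11.763=0.135 → t=1.432; u2·a0=0.7884·11.763=9.274; a1+…+a3=8.394 < 9.274 ≤ a1+…+a4=10.578 → R4 fires; B=5 D=6 S=12
Draw 15: a1=1.440, a2=3.930, a3=11.130, a4=2.016, a5=1.422, a0=19.938; τ=−ln(0.4449)/19.938=0.041 → t=1.473 > T=1.45: stop.
Read off S at T=1.45: 12

S at T = 12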